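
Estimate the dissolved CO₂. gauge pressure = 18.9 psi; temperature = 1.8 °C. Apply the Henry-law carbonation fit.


vols = (P + 14.695)·(0.01821 + 0.09011·e^(−0.04·T))
vols = (18.9 + 14.695)·(0.01821 + 0.09011·e^(−0.04·1.8))

3.4287 volumes


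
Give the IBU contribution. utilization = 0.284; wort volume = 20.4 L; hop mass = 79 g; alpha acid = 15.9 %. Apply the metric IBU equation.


IBU = (α/100)·mass·U·1000 / V
IBU = (15.9/100)·79·0.284·1000 / 20.4

174.8688 IBU


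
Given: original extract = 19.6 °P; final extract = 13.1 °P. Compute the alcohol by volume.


SG = 259/(259 − P);  ABV = (OG − FG)·131.25
OG = 259/(259 − 19.6) = 1.0819
FG = 259/(259 − 13.1) = 1.0533
ABV = (1.0819 − 1.0533)·131.25

3.7534 % ABV


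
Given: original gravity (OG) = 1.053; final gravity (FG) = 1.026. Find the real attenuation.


AA = (OG−FG)/(OG−1)·100;  RA = AA·0.8192
AA = (1.053 − 1.026)/(1.053 − 1)·100 = 50.9434
RA = 50.9434·0.8192

41.7328 %


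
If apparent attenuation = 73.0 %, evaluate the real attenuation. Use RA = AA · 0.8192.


RA = 73.0 · 0.8192

59.8016 %


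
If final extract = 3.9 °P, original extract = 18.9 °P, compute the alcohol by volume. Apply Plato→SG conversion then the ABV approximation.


SG = 259/(259 − P);  ABV = (OG − FG)·131.25
OG = 259/(259 − 18.9) = 1.0787
FG = 259/(259 − 3.9) = 1.0153
ABV = (1.0787 − 1.0153)·131.25

8.3251 % ABV


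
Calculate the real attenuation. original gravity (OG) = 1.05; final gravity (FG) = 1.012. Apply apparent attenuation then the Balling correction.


AA = (OG−FG)/(OG−1)·100;  RA = AA·0.8192
AA = (1.05 − 1.012)/(1.05 − 1)·100 = 76.0000
RA = 76.0000·0.8192

62.2592 %


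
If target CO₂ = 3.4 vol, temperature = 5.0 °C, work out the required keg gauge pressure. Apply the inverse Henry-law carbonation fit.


psi = vols/(0.01821 + 0.09011·e^(−0.04·T)) − 14.695
psi = 3.4/(0.01821 + 0.09011·e^(−0.04·5.0)) − 14.695

22.2672 psi


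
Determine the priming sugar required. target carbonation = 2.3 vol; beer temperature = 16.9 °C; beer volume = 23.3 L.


residual = 14.695·(0.01821 + 0.09011·e^(−0.04·T));  sugar = (target − residual)·4.0·V
residual = 14.695·(0.01821 + 0.09011·e^(−0.04·16.9)) = 0.9411
sugar = (2.3 − 0.9411)·4.0·23.3

126.6467 g


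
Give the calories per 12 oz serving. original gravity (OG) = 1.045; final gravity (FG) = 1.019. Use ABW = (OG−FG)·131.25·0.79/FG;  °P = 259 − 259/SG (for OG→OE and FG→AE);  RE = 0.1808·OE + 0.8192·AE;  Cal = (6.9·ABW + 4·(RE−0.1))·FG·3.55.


ABW = (1.045 − 1.019)·131.25·0.79/1.019 = 2.6456
OE = 259 − 259/1.045 = 11.1531 °P
AE = 259 − 259/1.019 = 4.8292 °P
RE = 0.1808·11.1531 + 0.8192·4.8292 = 5.9726 °P
Cal = (6.9·2.6456 + 4·(5.9726−0.1))·1.019·3.55

151.0108 kcal


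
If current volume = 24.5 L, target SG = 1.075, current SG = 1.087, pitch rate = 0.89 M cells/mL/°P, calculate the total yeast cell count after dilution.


V_w = V·((SG_c−1)/(SG_t−1)−1);  °P = 259 − 259/SG_t;  cells = rate·(V+V_w)·°P
V_w = 24.5·((1.087−1)/(1.075−1)−1) = 3.9200
V_final = 24.5 + 3.9200 = 28.4200
°P = 259 − 259/1.075 = 18.0698
cells = 0.89·28.4200·18.0698

457.0531 billion cells


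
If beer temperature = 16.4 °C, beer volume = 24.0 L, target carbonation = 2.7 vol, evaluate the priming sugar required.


residual = 14.695·(0.01821 + 0.09011·e^(−0.04·T));  sugar = (target − residual)·4.0·V
residual = 14.695·(0.01821 + 0.09011·e^(−0.04·16.4)) = 0.9547
sugar = (2.7 − 0.9547)·4.0·24.0

167.5453 g


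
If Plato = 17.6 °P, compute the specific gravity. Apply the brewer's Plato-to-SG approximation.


SG = 259/(259 − P)
SG = 259/(259 − 17.6)

1.0729


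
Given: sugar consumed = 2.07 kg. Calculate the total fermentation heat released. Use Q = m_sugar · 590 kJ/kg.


Q = 2.07 · 590

1221.3000 kJ


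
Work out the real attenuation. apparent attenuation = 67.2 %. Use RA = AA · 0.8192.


RA = 67.2 · 0.8192

55.0502 %


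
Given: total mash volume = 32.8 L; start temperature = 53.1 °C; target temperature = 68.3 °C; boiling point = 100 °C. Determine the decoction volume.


V_dec = V_total·(T_target − T_start)/(T_boil − T_start)
V_dec = 32.8·(68.3 − 53.1)/(100 − 53.1)

10.6303 L


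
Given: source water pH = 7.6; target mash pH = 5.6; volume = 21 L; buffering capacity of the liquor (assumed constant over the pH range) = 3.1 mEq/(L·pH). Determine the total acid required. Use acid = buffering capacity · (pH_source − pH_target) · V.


acid = 3.1 · (7.6 − 5.6) · 21

130.2000 mEq


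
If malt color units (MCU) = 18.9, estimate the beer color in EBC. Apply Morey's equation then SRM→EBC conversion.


SRM = 1.4922·MCU^0.6859;  EBC = SRM·1.97
SRM = 1.4922·18.9^0.6859 = 11.2035
EBC = 11.2035·1.97

22.0708 EBC


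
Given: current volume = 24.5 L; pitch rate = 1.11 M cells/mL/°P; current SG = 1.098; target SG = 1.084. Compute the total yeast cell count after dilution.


V_w = V·((SG_c−1)/(SG_t−1)−1);  °P = 259 − 259/SG_t;  cells = rate·(V+V_w)·°P
V_w = 24.5·((1.098−1)/(1.084−1)−1) = 4.0833
V_final = 24.5 + 4.0833 = 28.5833
°P = 259 − 259/1.084 = 20.0701
cells = 1.11·28.5833·20.0701

636.7744 billion cells


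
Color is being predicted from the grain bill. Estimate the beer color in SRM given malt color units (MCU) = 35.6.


SRM = 1.4922 · MCU^0.6859
SRM = 1.4922 · 35.6^0.6859

17.2968 SRM


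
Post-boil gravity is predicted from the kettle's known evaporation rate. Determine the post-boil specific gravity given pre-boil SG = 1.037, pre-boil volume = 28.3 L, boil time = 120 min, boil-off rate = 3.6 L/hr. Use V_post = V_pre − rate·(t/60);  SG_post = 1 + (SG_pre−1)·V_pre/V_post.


V_post = 28.3 − 3.6·(120/60) = 21.1000
SG_post = 1 + (1.037 − 1)·28.3/21.1000

1.0496


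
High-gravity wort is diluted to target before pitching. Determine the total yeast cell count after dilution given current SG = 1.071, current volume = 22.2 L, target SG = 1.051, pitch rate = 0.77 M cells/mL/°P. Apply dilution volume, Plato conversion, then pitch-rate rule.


V_w = V·((SG_c−1)/(SG_t−1)−1);  °P = 259 − 259/SG_t;  cells = rate·(V+V_w)·°P
V_w = 22.2·((1.071−1)/(1.051−1)−1) = 8.7059
V_final = 22.2 + 8.7059 = 30.9059
°P = 259 − 259/1.051 = 12.5680
cells = 0.77·30.9059·12.5680

299.0881 billion cells


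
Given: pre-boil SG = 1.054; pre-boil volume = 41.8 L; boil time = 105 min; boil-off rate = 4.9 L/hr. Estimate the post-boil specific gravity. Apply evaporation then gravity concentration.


V_post = V_pre − rate·(t/60);  SG_post = 1 + (SG_pre−1)·V_pre/V_post
V_post = 41.8 − 4.9·(105/60) = 33.2250
SG_post = 1 + (1.054 − 1)·41.8/33.2250

1.0679


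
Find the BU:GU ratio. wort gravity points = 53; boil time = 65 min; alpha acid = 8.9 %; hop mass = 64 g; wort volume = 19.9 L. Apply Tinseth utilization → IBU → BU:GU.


U = 1.65·0.000125^(GP/1000)·(1−e^(−0.04t))/4.15;  IBU = (α/100)·m·U·1000/V;  BU:GU = IBU/GP
U = 1.65·0.000125^(53/1000)·(1−e^(−0.04·65))/4.15 = 0.2286
IBU = (8.9/100)·64·0.2286·1000/19.9 = 65.4292
BU:GU = 65.4292/53

1.2345


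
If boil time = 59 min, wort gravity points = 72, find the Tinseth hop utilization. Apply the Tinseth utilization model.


U = 1.65·0.000125^(GP/1000) · (1 − e^(−0.04·t))/4.15
bigness = 1.65·0.000125^(72/1000) = 0.8639
boil_factor = (1 − e^(−0.04·59))/4.15 = 0.2182
U = 0.8639 · 0.2182

0.1885


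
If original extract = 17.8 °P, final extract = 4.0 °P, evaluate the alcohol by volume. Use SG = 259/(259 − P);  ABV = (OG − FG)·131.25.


OG = 259/(259 − 17.8) = 1.0738
FG = 259/(259 − 4.0) = 1.0157
ABV = (1.0738 − 1.0157)·131.25

7.6271 % ABV


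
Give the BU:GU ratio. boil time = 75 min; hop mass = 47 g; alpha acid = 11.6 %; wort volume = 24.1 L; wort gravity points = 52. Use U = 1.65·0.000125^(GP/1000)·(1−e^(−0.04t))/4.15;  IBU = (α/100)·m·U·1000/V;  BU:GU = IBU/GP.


U = 1.65·0.000125^(52/1000)·(1−e^(−0.04·75))/4.15 = 0.2368
IBU = (11.6/100)·47·0.2368·1000/24.1 = 53.5593
BU:GU = 53.5593/52

1.0300


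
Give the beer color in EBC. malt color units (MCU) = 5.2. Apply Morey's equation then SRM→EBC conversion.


SRM = 1.4922·MCU^0.6859;  EBC = SRM·1.97
SRM = 1.4922·5.2^0.6859 = 4.6231
EBC = 4.6231·1.97

9.1075 EBC


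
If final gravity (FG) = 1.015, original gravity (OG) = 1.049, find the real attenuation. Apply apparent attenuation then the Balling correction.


AA = (OG−FG)/(OG−1)·100;  RA = AA·0.8192
AA = (1.049 − 1.015)/(1.049 − 1)·100 = 69.3878
RA = 69.3878·0.8192

56.8424 %


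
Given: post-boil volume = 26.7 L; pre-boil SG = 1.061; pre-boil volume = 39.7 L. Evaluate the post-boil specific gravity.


SG_post = 1 + (SG_pre − 1)·V_pre/V_post
pts_pre = (1.061 − 1)·1000 = 61.0000
pts_post = 61.0000·39.7/26.7 = 90.7004
SG_post = 1 + 90.7004/1000

1.0907


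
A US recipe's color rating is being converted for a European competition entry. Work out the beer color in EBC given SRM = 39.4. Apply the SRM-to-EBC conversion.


EBC = SRM · 1.97
EBC = 39.4 · 1.97

77.6180 EBC


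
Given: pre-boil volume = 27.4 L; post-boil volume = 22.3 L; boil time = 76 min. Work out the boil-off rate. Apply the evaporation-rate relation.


rate = (V_pre − V_post) / (t_min/60)
rate = (27.4 − 22.3) / (76/60)

4.0263 L/hr


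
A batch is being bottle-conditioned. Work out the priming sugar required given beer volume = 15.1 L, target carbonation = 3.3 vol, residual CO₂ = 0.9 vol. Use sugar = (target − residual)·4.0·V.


sugar = (3.3 − 0.9)·4.0·15.1

144.9600 g


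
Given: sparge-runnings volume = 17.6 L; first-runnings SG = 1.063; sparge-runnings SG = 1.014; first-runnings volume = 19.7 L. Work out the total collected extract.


total = Σ (SG_i − 1)·1000·V_i
first = (1.063 − 1)·1000·19.7 = 1241.1000
sparge = (1.014 − 1)·1000·17.6 = 246.4000
total = 1241.1000 + 246.4000

1487.5000 gravity·L


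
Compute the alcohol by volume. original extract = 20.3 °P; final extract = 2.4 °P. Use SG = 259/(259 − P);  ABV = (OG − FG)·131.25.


OG = 259/(259 − 20.3) = 1.0850
FG = 259/(259 − 2.4) = 1.0094
ABV = (1.0850 − 1.0094)·131.25

9.9344 % ABV


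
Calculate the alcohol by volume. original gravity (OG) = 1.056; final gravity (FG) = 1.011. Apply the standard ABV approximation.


ABV = (OG − FG) · 131.25
ABV = (1.056 − 1.011) · 131.25

5.9063 % ABV


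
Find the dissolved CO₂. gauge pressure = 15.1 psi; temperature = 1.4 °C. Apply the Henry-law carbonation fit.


vols = (P + 14.695)·(0.01821 + 0.09011·e^(−0.04·T))
vols = (15.1 + 14.695)·(0.01821 + 0.09011·e^(−0.04·1.4))

3.0812 volumes


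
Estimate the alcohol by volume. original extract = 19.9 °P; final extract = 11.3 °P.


SG = 259/(259 − P);  ABV = (OG − FG)·131.25
OG = 259/(259 − 19.9) = 1.0832
FG = 259/(259 − 11.3) = 1.0456
ABV = (1.0832 − 1.0456)·131.25

4.9362 % ABV


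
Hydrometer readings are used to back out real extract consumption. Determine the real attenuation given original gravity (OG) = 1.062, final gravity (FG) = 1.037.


AA = (OG−FG)/(OG−1)·100;  RA = AA·0.8192
AA = (1.062 − 1.037)/(1.062 − 1)·100 = 40.3226
RA = 40.3226·0.8192

33.0323 %


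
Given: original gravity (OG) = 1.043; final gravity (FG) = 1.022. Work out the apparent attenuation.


AA = (OG − FG)/(OG − 1) · 100
AA = (1.043 − 1.022)/(1.043 − 1) · 100

48.8372 %


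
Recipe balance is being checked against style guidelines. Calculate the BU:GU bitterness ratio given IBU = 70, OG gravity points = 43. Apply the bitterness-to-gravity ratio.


BU:GU = IBU / OG_points
BU:GU = 70 / 43

1.6279


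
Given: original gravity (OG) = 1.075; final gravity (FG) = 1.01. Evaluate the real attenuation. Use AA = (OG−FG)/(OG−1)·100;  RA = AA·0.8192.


AA = (1.075 − 1.01)/(1.075 − 1)·100 = 86.6667
RA = 86.6667·0.8192

70.9973 %


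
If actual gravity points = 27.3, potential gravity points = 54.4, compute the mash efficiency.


efficiency = actual / potential × 100
efficiency = 27.3 / 54.4 × 100

50.1838 %


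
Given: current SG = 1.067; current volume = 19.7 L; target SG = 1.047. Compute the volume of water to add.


V_water = V·((SG_curr − 1)/(SG_target − 1) − 1)
V_water = 19.7·((1.067 − 1)/(1.047 − 1) − 1)

8.3830 L


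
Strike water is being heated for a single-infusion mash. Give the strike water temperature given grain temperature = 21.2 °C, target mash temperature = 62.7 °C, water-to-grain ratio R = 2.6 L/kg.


T_strike = (0.41/R)·(T_mash − T_grain) + T_mash
T_strike = (0.41/2.6)·(62.7 − 21.2) + 62.7

69.2442 °C


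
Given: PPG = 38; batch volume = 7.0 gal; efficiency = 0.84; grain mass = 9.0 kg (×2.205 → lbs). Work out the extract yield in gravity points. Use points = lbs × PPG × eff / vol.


lbs = 9.0 × 2.205 = 19.8450
points = 19.8450 × 38 × 0.84 / 7.0

90.4932 points


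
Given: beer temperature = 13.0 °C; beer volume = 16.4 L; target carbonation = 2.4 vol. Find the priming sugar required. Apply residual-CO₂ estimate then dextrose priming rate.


residual = 14.695·(0.01821 + 0.09011·e^(−0.04·T));  sugar = (target − residual)·4.0·V
residual = 14.695·(0.01821 + 0.09011·e^(−0.04·13.0)) = 1.0548
sugar = (2.4 − 1.0548)·4.0·16.4

88.2425 g


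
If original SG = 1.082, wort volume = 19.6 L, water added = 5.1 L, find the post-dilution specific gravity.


SG_new = 1 + (SG_old − 1)·V_old/(V_old + V_water)
pts = (1.082 − 1)·1000·19.6/(19.6 + 5.1) = 65.0688
SG_new = 1 + 65.0688/1000

1.0651


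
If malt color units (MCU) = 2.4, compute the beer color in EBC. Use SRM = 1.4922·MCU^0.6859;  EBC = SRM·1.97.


SRM = 1.4922·2.4^0.6859 = 2.7203
EBC = 2.7203·1.97

5.3590 EBC


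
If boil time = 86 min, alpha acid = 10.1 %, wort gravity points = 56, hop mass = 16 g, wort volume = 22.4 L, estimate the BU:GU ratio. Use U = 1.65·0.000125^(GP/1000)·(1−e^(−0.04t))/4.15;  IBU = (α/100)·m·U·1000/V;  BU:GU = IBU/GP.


U = 1.65·0.000125^(56/1000)·(1−e^(−0.04·86))/4.15 = 0.2327
IBU = (10.1/100)·16·0.2327·1000/22.4 = 16.7843
BU:GU = 16.7843/56

0.2997


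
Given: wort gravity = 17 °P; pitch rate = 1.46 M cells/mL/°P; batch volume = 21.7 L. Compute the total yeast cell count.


cells (billions) = rate · V_L · °P
cells = 1.46 · 21.7 · 17

538.5940 billion cells


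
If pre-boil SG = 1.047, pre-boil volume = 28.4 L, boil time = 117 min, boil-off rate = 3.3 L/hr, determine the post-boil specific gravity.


V_post = V_pre − rate·(t/60);  SG_post = 1 + (SG_pre−1)·V_pre/V_post
V_post = 28.4 − 3.3·(117/60) = 21.9650
SG_post = 1 + (1.047 − 1)·28.4/21.9650

1.0608


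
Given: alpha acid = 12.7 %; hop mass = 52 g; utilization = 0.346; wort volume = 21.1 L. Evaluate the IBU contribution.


IBU = (α/100)·mass·U·1000 / V
IBU = (12.7/100)·52·0.346·1000 / 21.1

108.2931 IBU


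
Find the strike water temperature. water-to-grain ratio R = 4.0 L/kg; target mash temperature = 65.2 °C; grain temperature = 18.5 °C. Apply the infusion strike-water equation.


T_strike = (0.41/R)·(T_mash − T_grain) + T_mash
T_strike = (0.41/4.0)·(65.2 − 18.5) + 65.2

69.9868 °C


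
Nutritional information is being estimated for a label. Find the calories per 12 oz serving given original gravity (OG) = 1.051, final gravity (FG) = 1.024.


ABW = (OG−FG)·131.25·0.79/FG;  °P = 259 − 259/SG (for OG→OE and FG→AE);  RE = 0.1808·OE + 0.8192·AE;  Cal = (6.9·ABW + 4·(RE−0.1))·FG·3.55
ABW = (1.051 − 1.024)·131.25·0.79/1.024 = 2.7339
OE = 259 − 259/1.051 = 12.5680 °P
AE = 259 − 259/1.024 = 6.0703 °P
RE = 0.1808·12.5680 + 0.8192·6.0703 = 7.2451 °P
Cal = (6.9·2.7339 + 4·(7.2451−0.1))·1.024·3.55

172.4708 kcal


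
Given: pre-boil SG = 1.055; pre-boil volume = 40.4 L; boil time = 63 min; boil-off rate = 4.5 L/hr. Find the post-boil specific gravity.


V_post = V_pre − rate·(t/60);  SG_post = 1 + (SG_pre−1)·V_pre/V_post
V_post = 40.4 − 4.5·(63/60) = 35.6750
SG_post = 1 + (1.055 − 1)·40.4/35.6750

1.0623


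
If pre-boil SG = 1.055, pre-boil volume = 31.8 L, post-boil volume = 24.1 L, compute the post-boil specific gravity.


SG_post = 1 + (SG_pre − 1)·V_pre/V_post
pts_pre = (1.055 − 1)·1000 = 55.0000
pts_post = 55.0000·31.8/24.1 = 72.5726
SG_post = 1 + 72.5726/1000

1.0726


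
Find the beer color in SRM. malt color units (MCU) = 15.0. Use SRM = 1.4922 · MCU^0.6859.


SRM = 1.4922 · 15.0^0.6859

9.5611 SRM


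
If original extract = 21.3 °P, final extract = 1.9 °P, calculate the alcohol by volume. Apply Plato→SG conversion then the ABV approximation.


SG = 259/(259 − P);  ABV = (OG − FG)·131.25
OG = 259/(259 − 21.3) = 1.0896
FG = 259/(259 − 1.9) = 1.0074
ABV = (1.0896 − 1.0074)·131.25

10.7912 % ABV


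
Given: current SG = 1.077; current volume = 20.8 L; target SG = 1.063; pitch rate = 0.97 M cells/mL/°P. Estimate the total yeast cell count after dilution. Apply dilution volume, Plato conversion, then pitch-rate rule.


V_w = V·((SG_c−1)/(SG_t−1)−1);  °P = 259 − 259/SG_t;  cells = rate·(V+V_w)·°P
V_w = 20.8·((1.077−1)/(1.063−1)−1) = 4.6222
V_final = 20.8 + 4.6222 = 25.4222
°P = 259 − 259/1.063 = 15.3500
cells = 0.97·25.4222·15.3500

378.5230 billion cells


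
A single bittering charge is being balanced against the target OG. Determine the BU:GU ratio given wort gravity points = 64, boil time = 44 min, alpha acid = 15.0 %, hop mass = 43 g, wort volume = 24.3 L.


U = 1.65·0.000125^(GP/1000)·(1−e^(−0.04t))/4.15;  IBU = (α/100)·m·U·1000/V;  BU:GU = IBU/GP
U = 1.65·0.000125^(64/1000)·(1−e^(−0.04·44))/4.15 = 0.1852
IBU = (15.0/100)·43·0.1852·1000/24.3 = 49.1585
BU:GU = 49.1585/64

0.7681


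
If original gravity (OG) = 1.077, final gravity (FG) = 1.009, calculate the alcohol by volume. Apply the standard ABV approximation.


ABV = (OG − FG) · 131.25
ABV = (1.077 − 1.009) · 131.25

8.9250 % ABV


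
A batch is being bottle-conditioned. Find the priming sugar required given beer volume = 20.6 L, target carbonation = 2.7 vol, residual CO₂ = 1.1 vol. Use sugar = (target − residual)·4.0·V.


sugar = (2.7 − 1.1)·4.0·20.6

131.8400 g


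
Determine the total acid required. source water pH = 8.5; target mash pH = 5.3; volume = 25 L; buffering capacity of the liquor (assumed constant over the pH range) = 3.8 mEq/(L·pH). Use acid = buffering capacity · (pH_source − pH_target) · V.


acid = 3.8 · (8.5 − 5.3) · 25

304.0000 mEq


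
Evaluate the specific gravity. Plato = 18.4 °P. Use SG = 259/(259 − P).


SG = 259/(259 − 18.4)

1.0765


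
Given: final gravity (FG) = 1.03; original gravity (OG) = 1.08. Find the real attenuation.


AA = (OG−FG)/(OG−1)·100;  RA = AA·0.8192
AA = (1.08 − 1.03)/(1.08 − 1)·100 = 62.5000
RA = 62.5000·0.8192

51.2000 %


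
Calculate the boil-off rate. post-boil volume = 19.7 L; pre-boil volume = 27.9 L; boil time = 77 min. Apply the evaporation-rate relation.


rate = (V_pre − V_post) / (t_min/60)
rate = (27.9 − 19.7) / (77/60)

6.3896 L/hr


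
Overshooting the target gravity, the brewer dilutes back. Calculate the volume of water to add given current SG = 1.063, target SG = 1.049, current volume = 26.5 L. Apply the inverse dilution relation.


V_water = V·((SG_curr − 1)/(SG_target − 1) − 1)
V_water = 26.5·((1.063 − 1)/(1.049 − 1) − 1)

7.5714 L


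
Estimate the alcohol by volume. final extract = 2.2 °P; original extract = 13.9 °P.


SG = 259/(259 − P);  ABV = (OG − FG)·131.25
OG = 259/(259 − 13.9) = 1.0567
FG = 259/(259 − 2.2) = 1.0086
ABV = (1.0567 − 1.0086)·131.25

6.3190 % ABV


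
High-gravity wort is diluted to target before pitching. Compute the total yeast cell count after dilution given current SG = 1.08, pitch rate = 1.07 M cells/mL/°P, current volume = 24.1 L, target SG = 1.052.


V_w = V·((SG_c−1)/(SG_t−1)−1);  °P = 259 − 259/SG_t;  cells = rate·(V+V_w)·°P
V_w = 24.1·((1.08−1)/(1.052−1)−1) = 12.9769
V_final = 24.1 + 12.9769 = 37.0769
°P = 259 − 259/1.052 = 12.8023
cells = 1.07·37.0769·12.8023

507.8960 billion cells


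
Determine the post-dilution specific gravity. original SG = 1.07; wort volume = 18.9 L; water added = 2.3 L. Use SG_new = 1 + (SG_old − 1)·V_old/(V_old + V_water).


pts = (1.07 − 1)·1000·18.9/(18.9 + 2.3) = 62.4057
SG_new = 1 + 62.4057/1000

1.0624


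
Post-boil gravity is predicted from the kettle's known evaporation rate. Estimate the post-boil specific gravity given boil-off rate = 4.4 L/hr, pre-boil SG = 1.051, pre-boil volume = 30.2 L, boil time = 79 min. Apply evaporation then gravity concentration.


V_post = V_pre − rate·(t/60);  SG_post = 1 + (SG_pre−1)·V_pre/V_post
V_post = 30.2 − 4.4·(79/60) = 24.4067
SG_post = 1 + (1.051 − 1)·30.2/24.4067

1.0631


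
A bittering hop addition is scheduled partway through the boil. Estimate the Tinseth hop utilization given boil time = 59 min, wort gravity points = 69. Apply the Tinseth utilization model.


U = 1.65·0.000125^(GP/1000) · (1 − e^(−0.04·t))/4.15
bigness = 1.65·0.000125^(69/1000) = 0.8875
boil_factor = (1 − e^(−0.04·59))/4.15 = 0.2182
U = 0.8875 · 0.2182

0.1937


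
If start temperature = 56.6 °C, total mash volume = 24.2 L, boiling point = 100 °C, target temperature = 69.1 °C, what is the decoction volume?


V_dec = V_total·(T_target − T_start)/(T_boil − T_start)
V_dec = 24.2·(69.1 − 56.6)/(100 − 56.6)

6.9700 L


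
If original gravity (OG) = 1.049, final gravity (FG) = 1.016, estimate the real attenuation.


AA = (OG−FG)/(OG−1)·100;  RA = AA·0.8192
AA = (1.049 − 1.016)/(1.049 − 1)·100 = 67.3469
RA = 67.3469·0.8192

55.1706 %


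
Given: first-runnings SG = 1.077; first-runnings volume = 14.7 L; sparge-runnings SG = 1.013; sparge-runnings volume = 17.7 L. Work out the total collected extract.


total = Σ (SG_i − 1)·1000·V_i
first = (1.077 − 1)·1000·14.7 = 1131.9000
sparge = (1.013 − 1)·1000·17.7 = 230.1000
total = 1131.9000 + 230.1000

1362.0000 gravity·L


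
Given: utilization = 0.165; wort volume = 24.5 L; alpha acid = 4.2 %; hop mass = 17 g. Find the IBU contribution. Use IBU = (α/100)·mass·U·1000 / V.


IBU = (4.2/100)·17·0.165·1000 / 24.5

4.8086 IBU


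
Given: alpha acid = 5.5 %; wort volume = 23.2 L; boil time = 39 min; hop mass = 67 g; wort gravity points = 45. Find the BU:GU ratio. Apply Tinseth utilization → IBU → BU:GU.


U = 1.65·0.000125^(GP/1000)·(1−e^(−0.04t))/4.15;  IBU = (α/100)·m·U·1000/V;  BU:GU = IBU/GP
U = 1.65·0.000125^(45/1000)·(1−e^(−0.04·39))/4.15 = 0.2096
IBU = (5.5/100)·67·0.2096·1000/23.2 = 33.2888
BU:GU = 33.2888/45

0.7398


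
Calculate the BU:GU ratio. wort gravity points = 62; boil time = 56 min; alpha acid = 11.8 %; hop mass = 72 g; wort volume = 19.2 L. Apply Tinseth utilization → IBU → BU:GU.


U = 1.65·0.000125^(GP/1000)·(1−e^(−0.04t))/4.15;  IBU = (α/100)·m·U·1000/V;  BU:GU = IBU/GP
U = 1.65·0.000125^(62/1000)·(1−e^(−0.04·56))/4.15 = 0.2035
IBU = (11.8/100)·72·0.2035·1000/19.2 = 90.0476
BU:GU = 90.0476/62

1.4524


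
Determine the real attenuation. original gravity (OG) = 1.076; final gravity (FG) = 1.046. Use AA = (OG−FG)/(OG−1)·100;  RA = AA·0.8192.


AA = (1.076 − 1.046)/(1.076 − 1)·100 = 39.4737
RA = 39.4737·0.8192

32.3368 %


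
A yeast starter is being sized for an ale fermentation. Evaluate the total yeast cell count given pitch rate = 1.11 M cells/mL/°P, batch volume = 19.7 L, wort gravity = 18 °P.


cells (billions) = rate · V_L · °P
cells = 1.11 · 19.7 · 18

393.6060 billion cells


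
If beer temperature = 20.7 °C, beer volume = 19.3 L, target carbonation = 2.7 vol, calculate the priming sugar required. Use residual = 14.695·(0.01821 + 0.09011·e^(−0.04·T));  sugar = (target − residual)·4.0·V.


residual = 14.695·(0.01821 + 0.09011·e^(−0.04·20.7)) = 0.8462
sugar = (2.7 − 0.8462)·4.0·19.3

143.1169 g


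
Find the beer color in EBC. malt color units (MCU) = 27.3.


SRM = 1.4922·MCU^0.6859;  EBC = SRM·1.97
SRM = 1.4922·27.3^0.6859 = 14.4175
EBC = 14.4175·1.97

28.4025 EBC


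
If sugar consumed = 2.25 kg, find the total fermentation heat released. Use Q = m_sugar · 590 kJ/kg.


Q = 2.25 · 590

1327.5000 kJ


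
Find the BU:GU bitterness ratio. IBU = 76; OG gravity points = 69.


BU:GU = IBU / OG_points
BU:GU = 76 / 69

1.1014


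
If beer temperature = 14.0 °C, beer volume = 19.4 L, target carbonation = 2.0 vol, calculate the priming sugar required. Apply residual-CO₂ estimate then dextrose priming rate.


residual = 14.695·(0.01821 + 0.09011·e^(−0.04·T));  sugar = (target − residual)·4.0·V
residual = 14.695·(0.01821 + 0.09011·e^(−0.04·14.0)) = 1.0240
sugar = (2.0 − 1.0240)·4.0·19.4

75.7398 g


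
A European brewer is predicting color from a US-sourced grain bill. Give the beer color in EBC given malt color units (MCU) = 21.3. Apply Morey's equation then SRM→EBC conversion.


SRM = 1.4922·MCU^0.6859;  EBC = SRM·1.97
SRM = 1.4922·21.3^0.6859 = 12.1608
EBC = 12.1608·1.97

23.9568 EBC


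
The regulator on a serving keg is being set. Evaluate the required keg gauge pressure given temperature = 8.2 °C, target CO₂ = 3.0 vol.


psi = vols/(0.01821 + 0.09011·e^(−0.04·T)) − 14.695
psi = 3.0/(0.01821 + 0.09011·e^(−0.04·8.2)) − 14.695

21.3966 psi


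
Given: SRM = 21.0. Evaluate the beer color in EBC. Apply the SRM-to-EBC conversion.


EBC = SRM · 1.97
EBC = 21.0 · 1.97

41.3700 EBC


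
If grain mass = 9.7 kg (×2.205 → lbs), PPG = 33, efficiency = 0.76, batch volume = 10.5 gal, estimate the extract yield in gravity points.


points = lbs × PPG × eff / vol
lbs = 9.7 × 2.205 = 21.3885
points = 21.3885 × 33 × 0.76 / 10.5

51.0880 points


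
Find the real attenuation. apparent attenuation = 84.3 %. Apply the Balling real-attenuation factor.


RA = AA · 0.8192
RA = 84.3 · 0.8192

69.0586 %


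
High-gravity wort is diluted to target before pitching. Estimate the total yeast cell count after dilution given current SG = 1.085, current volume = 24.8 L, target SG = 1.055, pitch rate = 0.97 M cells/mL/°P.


V_w = V·((SG_c−1)/(SG_t−1)−1);  °P = 259 − 259/SG_t;  cells = rate·(V+V_w)·°P
V_w = 24.8·((1.085−1)/(1.055−1)−1) = 13.5273
V_final = 24.8 + 13.5273 = 38.3273
°P = 259 − 259/1.055 = 13.5024
cells = 0.97·38.3273·13.5024

501.9837 billion cells


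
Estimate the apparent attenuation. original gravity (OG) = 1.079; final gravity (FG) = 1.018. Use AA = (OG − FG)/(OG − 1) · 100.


AA = (1.079 − 1.018)/(1.079 − 1) · 100

77.2152 %


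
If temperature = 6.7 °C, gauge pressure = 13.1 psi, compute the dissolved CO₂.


vols = (P + 14.695)·(0.01821 + 0.09011·e^(−0.04·T))
vols = (13.1 + 14.695)·(0.01821 + 0.09011·e^(−0.04·6.7))

2.4219 volumes


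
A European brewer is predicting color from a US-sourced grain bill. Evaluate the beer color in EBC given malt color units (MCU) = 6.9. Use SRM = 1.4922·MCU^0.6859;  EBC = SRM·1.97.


SRM = 1.4922·6.9^0.6859 = 5.6130
EBC = 5.6130·1.97

11.0576 EBC


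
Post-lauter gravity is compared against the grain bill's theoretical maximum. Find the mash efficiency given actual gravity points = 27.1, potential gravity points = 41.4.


efficiency = actual / potential × 100
efficiency = 27.1 / 41.4 × 100

65.4589 %


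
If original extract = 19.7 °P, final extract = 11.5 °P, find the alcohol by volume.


SG = 259/(259 − P);  ABV = (OG − FG)·131.25
OG = 259/(259 − 19.7) = 1.0823
FG = 259/(259 − 11.5) = 1.0465
ABV = (1.0823 − 1.0465)·131.25

4.7065 % ABV


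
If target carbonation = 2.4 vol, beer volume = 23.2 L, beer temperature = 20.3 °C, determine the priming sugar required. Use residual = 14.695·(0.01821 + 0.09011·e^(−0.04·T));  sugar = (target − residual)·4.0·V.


residual = 14.695·(0.01821 + 0.09011·e^(−0.04·20.3)) = 0.8555
sugar = (2.4 − 0.8555)·4.0·23.2

143.3310 g


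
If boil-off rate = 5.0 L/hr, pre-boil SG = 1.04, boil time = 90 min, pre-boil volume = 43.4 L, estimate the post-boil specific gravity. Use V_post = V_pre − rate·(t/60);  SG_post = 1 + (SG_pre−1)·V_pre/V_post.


V_post = 43.4 − 5.0·(90/60) = 35.9000
SG_post = 1 + (1.04 − 1)·43.4/35.9000

1.0484


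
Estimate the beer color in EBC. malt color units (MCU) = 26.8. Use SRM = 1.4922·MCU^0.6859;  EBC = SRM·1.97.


SRM = 1.4922·26.8^0.6859 = 14.2359
EBC = 14.2359·1.97

28.0447 EBC


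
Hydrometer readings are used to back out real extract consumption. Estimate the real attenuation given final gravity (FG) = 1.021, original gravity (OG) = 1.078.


AA = (OG−FG)/(OG−1)·100;  RA = AA·0.8192
AA = (1.078 − 1.021)/(1.078 − 1)·100 = 73.0769
RA = 73.0769·0.8192

59.8646 %


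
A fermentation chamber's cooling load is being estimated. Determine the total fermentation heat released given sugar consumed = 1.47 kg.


Q = m_sugar · 590 kJ/kg
Q = 1.47 · 590

867.3000 kJ


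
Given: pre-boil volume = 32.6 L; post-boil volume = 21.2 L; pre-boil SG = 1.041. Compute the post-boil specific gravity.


SG_post = 1 + (SG_pre − 1)·V_pre/V_post
pts_pre = (1.041 − 1)·1000 = 41.0000
pts_post = 41.0000·32.6/21.2 = 63.0472
SG_post = 1 + 63.0472/1000

1.0630


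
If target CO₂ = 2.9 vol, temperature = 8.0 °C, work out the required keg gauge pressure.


psi = vols/(0.01821 + 0.09011·e^(−0.04·T)) − 14.695
psi = 2.9/(0.01821 + 0.09011·e^(−0.04·8.0)) − 14.695

19.9760 psi


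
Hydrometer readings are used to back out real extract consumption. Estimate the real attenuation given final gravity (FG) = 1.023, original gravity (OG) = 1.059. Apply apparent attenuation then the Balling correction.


AA = (OG−FG)/(OG−1)·100;  RA = AA·0.8192
AA = (1.059 − 1.023)/(1.059 − 1)·100 = 61.0169
RA = 61.0169·0.8192

49.9851 %


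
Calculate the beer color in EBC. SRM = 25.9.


EBC = SRM · 1.97
EBC = 25.9 · 1.97

51.0230 EBC


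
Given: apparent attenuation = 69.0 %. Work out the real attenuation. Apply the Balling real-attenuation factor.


RA = AA · 0.8192
RA = 69.0 · 0.8192

56.5248 %


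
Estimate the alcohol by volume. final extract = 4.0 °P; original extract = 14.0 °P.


SG = 259/(259 − P);  ABV = (OG − FG)·131.25
OG = 259/(259 − 14.0) = 1.0571
FG = 259/(259 − 4.0) = 1.0157
ABV = (1.0571 − 1.0157)·131.25

5.4412 % ABV


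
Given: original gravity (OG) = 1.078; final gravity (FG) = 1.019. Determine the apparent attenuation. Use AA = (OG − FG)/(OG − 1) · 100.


AA = (1.078 − 1.019)/(1.078 − 1) · 100

75.6410 %


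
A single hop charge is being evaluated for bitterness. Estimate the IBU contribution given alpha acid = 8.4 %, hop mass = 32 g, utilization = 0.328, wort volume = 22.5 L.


IBU = (α/100)·mass·U·1000 / V
IBU = (8.4/100)·32·0.328·1000 / 22.5

39.1851 IBU


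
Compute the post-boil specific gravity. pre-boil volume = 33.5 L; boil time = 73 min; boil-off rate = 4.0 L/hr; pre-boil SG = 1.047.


V_post = V_pre − rate·(t/60);  SG_post = 1 + (SG_pre−1)·V_pre/V_post
V_post = 33.5 − 4.0·(73/60) = 28.6333
SG_post = 1 + (1.047 − 1)·33.5/28.6333

1.0550


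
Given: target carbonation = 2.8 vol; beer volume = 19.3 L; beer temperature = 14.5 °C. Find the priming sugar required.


residual = 14.695·(0.01821 + 0.09011·e^(−0.04·T));  sugar = (target − residual)·4.0·V
residual = 14.695·(0.01821 + 0.09011·e^(−0.04·14.5)) = 1.0090
sugar = (2.8 − 1.0090)·4.0·19.3

138.2656 g


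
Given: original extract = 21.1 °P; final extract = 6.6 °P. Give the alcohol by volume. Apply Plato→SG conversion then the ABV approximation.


SG = 259/(259 − P);  ABV = (OG − FG)·131.25
OG = 259/(259 − 21.1) = 1.0887
FG = 259/(259 − 6.6) = 1.0261
ABV = (1.0887 − 1.0261)·131.25

8.2089 % ABV


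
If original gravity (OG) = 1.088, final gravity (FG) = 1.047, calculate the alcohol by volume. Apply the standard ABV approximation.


ABV = (OG − FG) · 131.25
ABV = (1.088 − 1.047) · 131.25

5.3813 % ABV


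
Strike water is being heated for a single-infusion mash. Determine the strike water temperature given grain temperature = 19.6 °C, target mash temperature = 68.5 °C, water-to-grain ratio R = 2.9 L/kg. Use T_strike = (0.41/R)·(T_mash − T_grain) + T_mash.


T_strike = (0.41/2.9)·(68.5 − 19.6) + 68.5

75.4134 °C


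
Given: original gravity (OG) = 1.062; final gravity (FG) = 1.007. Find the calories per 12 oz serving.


ABW = (OG−FG)·131.25·0.79/FG;  °P = 259 − 259/SG (for OG→OE and FG→AE);  RE = 0.1808·OE + 0.8192·AE;  Cal = (6.9·ABW + 4·(RE−0.1))·FG·3.55
ABW = (1.062 − 1.007)·131.25·0.79/1.007 = 5.6632
OE = 259 − 259/1.062 = 15.1205 °P
AE = 259 − 259/1.007 = 1.8004 °P
RE = 0.1808·15.1205 + 0.8192·1.8004 = 4.2087 °P
Cal = (6.9·5.6632 + 4·(4.2087−0.1))·1.007·3.55

198.4420 kcal


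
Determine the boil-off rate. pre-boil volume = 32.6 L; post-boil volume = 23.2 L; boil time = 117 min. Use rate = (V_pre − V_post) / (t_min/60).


rate = (32.6 − 23.2) / (117/60)

4.8205 L/hr


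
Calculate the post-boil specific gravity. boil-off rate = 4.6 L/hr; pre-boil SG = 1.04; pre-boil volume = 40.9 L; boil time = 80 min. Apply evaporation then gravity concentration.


V_post = V_pre − rate·(t/60);  SG_post = 1 + (SG_pre−1)·V_pre/V_post
V_post = 40.9 − 4.6·(80/60) = 34.7667
SG_post = 1 + (1.04 − 1)·40.9/34.7667

1.0471


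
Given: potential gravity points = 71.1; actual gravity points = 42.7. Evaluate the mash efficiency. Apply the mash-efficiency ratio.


efficiency = actual / potential × 100
efficiency = 42.7 / 71.1 × 100

60.0563 %


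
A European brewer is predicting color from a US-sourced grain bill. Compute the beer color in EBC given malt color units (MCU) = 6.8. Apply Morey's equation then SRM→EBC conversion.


SRM = 1.4922·MCU^0.6859;  EBC = SRM·1.97
SRM = 1.4922·6.8^0.6859 = 5.5571
EBC = 5.5571·1.97

10.9474 EBC


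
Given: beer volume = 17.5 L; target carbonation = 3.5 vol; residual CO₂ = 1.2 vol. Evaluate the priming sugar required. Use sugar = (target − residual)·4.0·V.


sugar = (3.5 − 1.2)·4.0·17.5

161.0000 g


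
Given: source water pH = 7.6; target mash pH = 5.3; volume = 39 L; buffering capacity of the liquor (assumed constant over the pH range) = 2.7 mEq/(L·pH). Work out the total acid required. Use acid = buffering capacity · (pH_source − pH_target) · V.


acid = 2.7 · (7.6 − 5.3) · 39

242.1900 mEq


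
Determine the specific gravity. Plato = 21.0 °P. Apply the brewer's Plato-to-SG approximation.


SG = 259/(259 − P)
SG = 259/(259 − 21.0)

1.0882


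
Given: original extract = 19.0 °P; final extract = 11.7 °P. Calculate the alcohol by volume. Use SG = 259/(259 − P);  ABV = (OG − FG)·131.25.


OG = 259/(259 − 19.0) = 1.0792
FG = 259/(259 − 11.7) = 1.0473
ABV = (1.0792 − 1.0473)·131.25

4.1811 % ABV


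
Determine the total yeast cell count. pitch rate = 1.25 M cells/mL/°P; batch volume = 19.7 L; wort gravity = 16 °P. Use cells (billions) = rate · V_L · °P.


cells = 1.25 · 19.7 · 16

394.0000 billion cells


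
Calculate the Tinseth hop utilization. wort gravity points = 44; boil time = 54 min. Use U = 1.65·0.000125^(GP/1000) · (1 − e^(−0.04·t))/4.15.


bigness = 1.65·0.000125^(44/1000) = 1.1111
boil_factor = (1 − e^(−0.04·54))/4.15 = 0.2132
U = 1.1111 · 0.2132

0.2369


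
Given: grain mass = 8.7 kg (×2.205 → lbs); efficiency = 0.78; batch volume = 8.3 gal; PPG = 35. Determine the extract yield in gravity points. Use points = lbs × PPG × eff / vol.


lbs = 8.7 × 2.205 = 19.1835
points = 19.1835 × 35 × 0.78 / 8.3

63.0975 points


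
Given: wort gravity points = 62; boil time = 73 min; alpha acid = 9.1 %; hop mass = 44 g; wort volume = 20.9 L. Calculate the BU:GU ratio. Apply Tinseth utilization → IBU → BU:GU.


U = 1.65·0.000125^(GP/1000)·(1−e^(−0.04t))/4.15;  IBU = (α/100)·m·U·1000/V;  BU:GU = IBU/GP
U = 1.65·0.000125^(62/1000)·(1−e^(−0.04·73))/4.15 = 0.2155
IBU = (9.1/100)·44·0.2155·1000/20.9 = 41.2775
BU:GU = 41.2775/62

0.6658


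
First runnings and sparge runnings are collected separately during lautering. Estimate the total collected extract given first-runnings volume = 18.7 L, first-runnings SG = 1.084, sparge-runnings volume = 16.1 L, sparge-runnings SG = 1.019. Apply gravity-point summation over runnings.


total = Σ (SG_i − 1)·1000·V_i
first = (1.084 − 1)·1000·18.7 = 1570.8000
sparge = (1.019 − 1)·1000·16.1 = 305.9000
total = 1570.8000 + 305.9000

1876.7000 gravity·L


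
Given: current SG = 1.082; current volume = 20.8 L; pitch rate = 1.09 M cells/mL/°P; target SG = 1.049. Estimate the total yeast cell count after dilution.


V_w = V·((SG_c−1)/(SG_t−1)−1);  °P = 259 − 259/SG_t;  cells = rate·(V+V_w)·°P
V_w = 20.8·((1.082−1)/(1.049−1)−1) = 14.0082
V_final = 20.8 + 14.0082 = 34.8082
°P = 259 − 259/1.049 = 12.0982
cells = 1.09·34.8082·12.0982

459.0161 billion cells


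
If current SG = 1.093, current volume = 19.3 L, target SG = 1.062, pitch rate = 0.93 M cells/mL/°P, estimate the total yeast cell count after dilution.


V_w = V·((SG_c−1)/(SG_t−1)−1);  °P = 259 − 259/SG_t;  cells = rate·(V+V_w)·°P
V_w = 19.3·((1.093−1)/(1.062−1)−1) = 9.6500
V_final = 19.3 + 9.6500 = 28.9500
°P = 259 − 259/1.062 = 15.1205
cells = 0.93·28.9500·15.1205

407.0975 billion cells


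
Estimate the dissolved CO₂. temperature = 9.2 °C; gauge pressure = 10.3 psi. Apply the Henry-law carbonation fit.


vols = (P + 14.695)·(0.01821 + 0.09011·e^(−0.04·T))
vols = (10.3 + 14.695)·(0.01821 + 0.09011·e^(−0.04·9.2))

2.0140 volumes


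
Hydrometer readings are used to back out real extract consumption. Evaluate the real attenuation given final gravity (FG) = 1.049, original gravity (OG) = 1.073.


AA = (OG−FG)/(OG−1)·100;  RA = AA·0.8192
AA = (1.073 − 1.049)/(1.073 − 1)·100 = 32.8767
RA = 32.8767·0.8192

26.9326 %


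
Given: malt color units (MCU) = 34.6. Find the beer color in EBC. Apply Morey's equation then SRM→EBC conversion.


SRM = 1.4922·MCU^0.6859;  EBC = SRM·1.97
SRM = 1.4922·34.6^0.6859 = 16.9621
EBC = 16.9621·1.97

33.4153 EBC


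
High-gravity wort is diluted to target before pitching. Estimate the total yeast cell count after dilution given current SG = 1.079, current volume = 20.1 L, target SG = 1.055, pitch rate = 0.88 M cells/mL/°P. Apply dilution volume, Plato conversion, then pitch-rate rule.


V_w = V·((SG_c−1)/(SG_t−1)−1);  °P = 259 − 259/SG_t;  cells = rate·(V+V_w)·°P
V_w = 20.1·((1.079−1)/(1.055−1)−1) = 8.7709
V_final = 20.1 + 8.7709 = 28.8709
°P = 259 − 259/1.055 = 13.5024
cells = 0.88·28.8709·13.5024

343.0466 billion cells


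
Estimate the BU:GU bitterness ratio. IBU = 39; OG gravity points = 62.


BU:GU = IBU / OG_points
BU:GU = 39 / 62

0.6290


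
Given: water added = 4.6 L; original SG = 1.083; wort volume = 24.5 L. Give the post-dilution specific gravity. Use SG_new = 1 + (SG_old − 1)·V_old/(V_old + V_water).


pts = (1.083 − 1)·1000·24.5/(24.5 + 4.6) = 69.8797
SG_new = 1 + 69.8797/1000

1.0699
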